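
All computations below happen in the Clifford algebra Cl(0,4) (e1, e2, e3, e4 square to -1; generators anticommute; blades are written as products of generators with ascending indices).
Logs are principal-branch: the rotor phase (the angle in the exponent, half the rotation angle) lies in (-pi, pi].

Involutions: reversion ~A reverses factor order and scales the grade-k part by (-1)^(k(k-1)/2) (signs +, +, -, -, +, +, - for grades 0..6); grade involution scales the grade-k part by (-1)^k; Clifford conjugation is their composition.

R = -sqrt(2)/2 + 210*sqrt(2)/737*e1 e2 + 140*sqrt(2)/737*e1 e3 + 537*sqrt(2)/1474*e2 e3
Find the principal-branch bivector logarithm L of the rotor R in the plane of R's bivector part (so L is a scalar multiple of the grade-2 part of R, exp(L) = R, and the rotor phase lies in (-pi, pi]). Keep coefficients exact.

The scalar part of R is -sqrt(2)/2, so the principal-branch rotor phase is pinned; divide the bivector part by its sine to get the unit plane — L is the phase times that plane.
Concretely: cos(phase) = -sqrt(2)/2 gives phase = ±3*pi/4, and since phase/sin(phase) is even the sign is immaterial: L = (phase/sin(phase)) * <R>_2 = (3*sqrt(2)*pi/4) * <R>_2.
Answer: 315*pi/737*e1 e2 + 210*pi/737*e1 e3 + 1611*pi/2948*e2 e3


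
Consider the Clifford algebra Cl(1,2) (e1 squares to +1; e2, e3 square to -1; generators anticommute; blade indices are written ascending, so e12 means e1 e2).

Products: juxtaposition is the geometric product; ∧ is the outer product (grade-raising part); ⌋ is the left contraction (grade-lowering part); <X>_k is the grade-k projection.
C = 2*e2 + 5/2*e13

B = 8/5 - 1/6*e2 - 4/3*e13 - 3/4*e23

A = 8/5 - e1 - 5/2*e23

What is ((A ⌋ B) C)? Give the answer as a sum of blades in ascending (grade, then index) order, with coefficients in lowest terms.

step 1: 137/200 - 4/15*e2 + 4/3*e3 - 32/15*e13 - 6/5*e23
step 2: -24/5 + 10/3*e1 + 137/100*e2 - 12/5*e3 + 3*e12 + 137/80*e13 - 8/3*e23 + 74/15*e123
Answer: -24/5 + 10/3*e1 + 137/100*e2 - 12/5*e3 + 3*e12 + 137/80*e13 - 8/3*e23 + 74/15*e123


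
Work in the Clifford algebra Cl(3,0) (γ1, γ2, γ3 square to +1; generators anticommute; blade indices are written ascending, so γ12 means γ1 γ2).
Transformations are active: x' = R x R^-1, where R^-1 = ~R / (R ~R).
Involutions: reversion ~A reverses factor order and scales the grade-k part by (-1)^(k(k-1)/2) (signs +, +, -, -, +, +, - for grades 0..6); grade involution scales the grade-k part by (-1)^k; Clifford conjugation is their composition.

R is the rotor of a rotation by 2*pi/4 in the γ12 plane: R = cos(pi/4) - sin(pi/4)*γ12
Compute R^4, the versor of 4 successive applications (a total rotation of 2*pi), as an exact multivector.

Because a rotor carries half the rotation angle, composing 4 copies of this γ12-plane rotor multiplies the phase: 4*(pi/4) = pi, hence R^4 = cos(pi) - sin(pi)*γ12.
cos(pi) = -1 and sin(pi) = 0, so R^4 = -1. The total rotation 2*pi is 1 full turn, so every vector returns to itself, yet the rotor is -1, on the OTHER sheet of the double cover (an odd number of 2*pi turns).
Answer: -1


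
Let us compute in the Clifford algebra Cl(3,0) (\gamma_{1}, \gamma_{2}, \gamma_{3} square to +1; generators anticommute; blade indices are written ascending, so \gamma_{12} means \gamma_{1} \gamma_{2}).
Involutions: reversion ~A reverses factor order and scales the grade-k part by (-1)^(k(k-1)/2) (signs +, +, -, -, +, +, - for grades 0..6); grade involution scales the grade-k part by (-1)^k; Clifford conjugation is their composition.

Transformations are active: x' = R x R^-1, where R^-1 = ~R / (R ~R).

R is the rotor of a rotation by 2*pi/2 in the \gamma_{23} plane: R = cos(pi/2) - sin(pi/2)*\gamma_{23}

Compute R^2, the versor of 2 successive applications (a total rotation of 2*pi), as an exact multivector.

Half-angle bookkeeping: 2 applications in \gamma_{23} add up to rotor phase 2*pi/2 = \pi, so R^2 = cos(\pi) - sin(\pi)*\gamma_{23}.
cos(\pi) = -1 and sin(\pi) = 0, so R^2 = -1. The total rotation 2*pi is 1 full turn, so every vector returns to itself, yet the rotor is -1, on the OTHER sheet of the double cover (an odd number of 2*pi turns).
Answer: -1


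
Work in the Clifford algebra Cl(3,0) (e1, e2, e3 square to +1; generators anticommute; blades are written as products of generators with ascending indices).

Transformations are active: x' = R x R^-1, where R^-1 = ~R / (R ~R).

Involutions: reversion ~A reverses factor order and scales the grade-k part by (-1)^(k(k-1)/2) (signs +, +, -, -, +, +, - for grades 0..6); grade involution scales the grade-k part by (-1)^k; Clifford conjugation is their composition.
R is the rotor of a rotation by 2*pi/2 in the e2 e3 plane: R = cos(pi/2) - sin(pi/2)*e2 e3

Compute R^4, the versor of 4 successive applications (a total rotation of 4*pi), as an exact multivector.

Rotor phase runs at HALF the rotation angle; powers of one rotor simply add phase, so after 4 steps in e2 e3 the phase is 4*pi/2 = 2*pi and R^4 = cos(2*pi) - sin(2*pi)*e2 e3.
cos(2*pi) = 1 and sin(2*pi) = 0, so R^4 = 1. The total rotation 4*pi is 2 full turns, so every vector returns to itself, yet the rotor is +1, back on the identity sheet (an even number of 2*pi turns).
Answer: 1


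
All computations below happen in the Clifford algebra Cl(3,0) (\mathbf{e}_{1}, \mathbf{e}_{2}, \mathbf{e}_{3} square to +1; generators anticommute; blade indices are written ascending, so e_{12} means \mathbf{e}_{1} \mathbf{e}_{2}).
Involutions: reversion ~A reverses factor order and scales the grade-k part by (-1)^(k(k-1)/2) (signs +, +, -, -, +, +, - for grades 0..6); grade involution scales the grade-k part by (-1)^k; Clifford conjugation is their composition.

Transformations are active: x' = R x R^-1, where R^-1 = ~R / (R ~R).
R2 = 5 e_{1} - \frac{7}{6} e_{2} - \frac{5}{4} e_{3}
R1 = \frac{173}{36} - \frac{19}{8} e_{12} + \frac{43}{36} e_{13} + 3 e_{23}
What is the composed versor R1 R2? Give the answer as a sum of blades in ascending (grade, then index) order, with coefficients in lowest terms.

Distribute over the terms of R2 (each basis-blade product reordered to ascending indices, repeated generators contracted through their squares):
R1 (5 e_{1}) = \frac{865}{36} e_{1} + \frac{95}{8} e_{2} - \frac{215}{36} e_{3} + 15 e_{123}
R1 (-\frac{7}{6} e_{2}) = \frac{133}{48} e_{1} - \frac{1211}{216} e_{2} + \frac{7}{2} e_{3} + \frac{301}{216} e_{123}
R1 (-\frac{5}{4} e_{3}) = -\frac{215}{144} e_{1} - \frac{15}{4} e_{2} - \frac{865}{144} e_{3} + \frac{95}{32} e_{123}
Summing the partial products and collecting blades:
Answer: \frac{911}{36} e_{1} + \frac{68}{27} e_{2} - \frac{407}{48} e_{3} + \frac{16729}{864} e_{123}


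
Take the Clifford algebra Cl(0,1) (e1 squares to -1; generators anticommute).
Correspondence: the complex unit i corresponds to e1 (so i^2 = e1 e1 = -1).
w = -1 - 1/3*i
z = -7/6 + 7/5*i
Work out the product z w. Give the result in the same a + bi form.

In blades: z = -7/6 + 7/5*e1, w = -1 - 1/3*e1.
Distribute z over w term by term (generator squares from the signature, products reordered to ascending indices): (-7/6)*w = 7/6 + 7/18*e1; (7/5*e1)*w = 7/15 - 7/5*e1.
Sum: 49/30 - 91/90*e1; translating back through the correspondence:
Answer: 49/30 - 91/90*i


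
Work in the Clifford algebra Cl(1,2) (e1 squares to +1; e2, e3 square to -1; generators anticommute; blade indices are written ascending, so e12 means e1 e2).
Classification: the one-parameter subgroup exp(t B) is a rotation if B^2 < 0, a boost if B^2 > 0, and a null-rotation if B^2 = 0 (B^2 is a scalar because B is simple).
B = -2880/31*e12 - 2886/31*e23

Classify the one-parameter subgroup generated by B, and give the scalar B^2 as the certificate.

B^2 term by term: the squares give (-2880/31)^2*(e12)^2 + (-2886/31)^2*(e23)^2 = 8294400/961*(+1) + 8328996/961*(-1) = -36 (each basis 2-blade squares to minus the product of its generators' squares); cross terms between blades sharing an index anticommute and cancel. So B^2 = -36.
Answer: rotation, certificate B^2 = -36. Key observation: B^2 = -36 is a conjugation invariant, so its sign decides the class regardless of the surface form of B.


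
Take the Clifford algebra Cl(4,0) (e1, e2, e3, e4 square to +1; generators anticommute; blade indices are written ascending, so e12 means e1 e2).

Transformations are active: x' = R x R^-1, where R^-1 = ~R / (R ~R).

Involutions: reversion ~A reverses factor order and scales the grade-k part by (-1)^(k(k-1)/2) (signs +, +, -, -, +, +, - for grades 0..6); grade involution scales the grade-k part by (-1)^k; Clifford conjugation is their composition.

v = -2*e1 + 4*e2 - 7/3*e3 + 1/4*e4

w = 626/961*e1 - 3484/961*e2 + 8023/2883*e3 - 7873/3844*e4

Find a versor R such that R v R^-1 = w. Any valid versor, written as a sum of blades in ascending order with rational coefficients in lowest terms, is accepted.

Take R = v + w = -1296/961*e1 + 360/961*e2 + 432/961*e3 - 1728/961*e4. Because q(v) = q(w) = 3673/144, conjugation by R sends v exactly to w.
Answer: -1296/961*e1 + 360/961*e2 + 432/961*e3 - 1728/961*e4


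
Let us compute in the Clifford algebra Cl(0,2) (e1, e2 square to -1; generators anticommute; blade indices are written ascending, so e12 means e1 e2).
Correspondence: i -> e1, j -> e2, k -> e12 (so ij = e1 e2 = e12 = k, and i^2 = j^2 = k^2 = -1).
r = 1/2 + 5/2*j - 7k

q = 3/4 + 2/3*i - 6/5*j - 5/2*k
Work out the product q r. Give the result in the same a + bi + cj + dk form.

In blades: q = 3/4 + 2/3*e1 - 6/5*e2 - 5/2*e12, r = 1/2 + 5/2*e2 - 7*e12.
Distribute q over r term by term (generator squares from the signature, products reordered to ascending indices): (3/4)*r = 3/8 + 15/8*e2 - 21/4*e12; (2/3*e1)*r = 1/3*e1 + 14/3*e2 + 5/3*e12; (-6/5*e2)*r = 3 + 42/5*e1 - 3/5*e2; (-5/2*e12)*r = -35/2 + 25/4*e1 - 5/4*e12.
Sum: -113/8 + 899/60*e1 + 713/120*e2 - 29/6*e12; translating back through the correspondence:
Answer: -113/8 + 899/60*i + 713/120*j - 29/6*k


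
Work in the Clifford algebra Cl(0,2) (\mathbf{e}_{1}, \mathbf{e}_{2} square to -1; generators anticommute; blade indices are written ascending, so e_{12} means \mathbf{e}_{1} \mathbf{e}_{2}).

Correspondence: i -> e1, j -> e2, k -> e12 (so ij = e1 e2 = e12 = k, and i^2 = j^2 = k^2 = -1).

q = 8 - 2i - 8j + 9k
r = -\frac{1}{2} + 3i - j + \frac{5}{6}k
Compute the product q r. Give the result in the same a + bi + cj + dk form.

In blades: q = 8 - 2 e_{1} - 8 e_{2} + 9 e_{12}, r = -\frac{1}{2} + 3 e_{1} - e_{2} + \frac{5}{6} e_{12}.
Distribute q over r term by term (generator squares from the signature, products reordered to ascending indices): (8)*r = -4 + 24 e_{1} - 8 e_{2} + \frac{20}{3} e_{12}; (-2 e_{1})*r = 6 + e_{1} + \frac{5}{3} e_{2} + 2 e_{12}; (-8 e_{2})*r = -8 - \frac{20}{3} e_{1} + 4 e_{2} + 24 e_{12}; (9 e_{12})*r = -\frac{15}{2} + 9 e_{1} + 27 e_{2} - \frac{9}{2} e_{12}.
Sum: -\frac{27}{2} + \frac{82}{3} e_{1} + \frac{74}{3} e_{2} + \frac{169}{6} e_{12}; translating back through the correspondence:
Answer: -\frac{27}{2} + \frac{82}{3}i + \frac{74}{3}j + \frac{169}{6}k


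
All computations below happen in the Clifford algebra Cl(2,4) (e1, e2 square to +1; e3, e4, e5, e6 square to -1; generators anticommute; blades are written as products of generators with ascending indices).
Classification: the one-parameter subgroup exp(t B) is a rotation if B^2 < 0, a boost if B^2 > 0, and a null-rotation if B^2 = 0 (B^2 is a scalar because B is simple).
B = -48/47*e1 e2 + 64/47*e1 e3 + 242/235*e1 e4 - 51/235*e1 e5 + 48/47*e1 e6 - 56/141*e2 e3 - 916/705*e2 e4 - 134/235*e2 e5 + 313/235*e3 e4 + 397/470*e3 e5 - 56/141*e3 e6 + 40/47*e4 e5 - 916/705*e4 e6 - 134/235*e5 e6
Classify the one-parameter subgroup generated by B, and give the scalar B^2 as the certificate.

B^2 term by term: the squares give (-48/47)^2*(e1 e2)^2 + (64/47)^2*(e1 e3)^2 + (242/235)^2*(e1 e4)^2 + (-51/235)^2*(e1 e5)^2 + (48/47)^2*(e1 e6)^2 + (-56/141)^2*(e2 e3)^2 + (-916/705)^2*(e2 e4)^2 + (-134/235)^2*(e2 e5)^2 + (313/235)^2*(e3 e4)^2 + (397/470)^2*(e3 e5)^2 + (-56/141)^2*(e3 e6)^2 + (40/47)^2*(e4 e5)^2 + (-916/705)^2*(e4 e6)^2 + (-134/235)^2*(e5 e6)^2 = 2304/2209*(-1) + 4096/2209*(+1) + 58564/55225*(+1) + 2601/55225*(+1) + 2304/2209*(+1) + 3136/19881*(+1) + 839056/497025*(+1) + 17956/55225*(+1) + 97969/55225*(-1) + 157609/220900*(-1) + 3136/19881*(-1) + 1600/2209*(-1) + 839056/497025*(-1) + 17956/55225*(-1) = -1/4 (each basis 2-blade squares to minus the product of its generators' squares); cross terms between blades sharing an index anticommute and cancel; the commuting (index-disjoint) pairs give grade-4 terms 2*c*c'*(blade product), which cancel blade by blade — e1 e2 e3 e4: -30048/11045 + 117248/33135 - 27104/33135 = 0; e1 e2 e3 e5: -19056/11045 + 17152/11045 + 1904/11045 = 0; e1 e2 e3 e6: 1792/2209 - 1792/2209 = 0; e1 e2 e4 e5: -3840/2209 + 64856/55225 + 31144/55225 = 0; e1 e2 e4 e6: 29312/11045 - 29312/11045 = 0; e1 e2 e5 e6: 12864/11045 - 12864/11045 = 0; e1 e3 e4 e5: 5120/2209 - 96074/55225 - 31926/55225 = 0; e1 e3 e4 e6: -117248/33135 + 27104/33135 + 30048/11045 = 0; e1 e3 e5 e6: -17152/11045 - 1904/11045 + 19056/11045 = 0; e1 e4 e5 e6: -64856/55225 - 31144/55225 + 3840/2209 = 0; e2 e3 e4 e5: -4480/6627 + 363652/165675 - 83884/55225 = 0; e2 e3 e4 e6: 102592/99405 - 102592/99405 = 0; e2 e3 e5 e6: 15008/33135 - 15008/33135 = 0; e2 e4 e5 e6: 245488/165675 - 245488/165675 = 0; e3 e4 e5 e6: -83884/55225 + 363652/165675 - 4480/6627 = 0 — confirming B is simple. So B^2 = -1/4.
Answer: rotation, certificate B^2 = -1/4. The scalar -1/4 is the complete invariant here: its sign names the subgroup type.


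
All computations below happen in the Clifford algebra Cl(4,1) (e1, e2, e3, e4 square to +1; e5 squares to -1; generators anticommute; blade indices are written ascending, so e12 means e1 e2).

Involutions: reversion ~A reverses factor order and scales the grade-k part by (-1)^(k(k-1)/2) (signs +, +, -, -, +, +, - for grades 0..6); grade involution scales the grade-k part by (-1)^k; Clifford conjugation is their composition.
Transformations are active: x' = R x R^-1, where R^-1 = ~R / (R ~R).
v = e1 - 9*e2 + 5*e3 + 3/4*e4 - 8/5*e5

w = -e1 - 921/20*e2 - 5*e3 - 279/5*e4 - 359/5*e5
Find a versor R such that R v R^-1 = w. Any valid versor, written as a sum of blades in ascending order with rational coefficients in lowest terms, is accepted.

Take R = v + w = -1101/20*e2 - 1101/20*e4 - 367/5*e5. Because q(v) = q(w) = 42001/400, conjugation by R sends v exactly to w.
Answer: -1101/20*e2 - 1101/20*e4 - 367/5*e5


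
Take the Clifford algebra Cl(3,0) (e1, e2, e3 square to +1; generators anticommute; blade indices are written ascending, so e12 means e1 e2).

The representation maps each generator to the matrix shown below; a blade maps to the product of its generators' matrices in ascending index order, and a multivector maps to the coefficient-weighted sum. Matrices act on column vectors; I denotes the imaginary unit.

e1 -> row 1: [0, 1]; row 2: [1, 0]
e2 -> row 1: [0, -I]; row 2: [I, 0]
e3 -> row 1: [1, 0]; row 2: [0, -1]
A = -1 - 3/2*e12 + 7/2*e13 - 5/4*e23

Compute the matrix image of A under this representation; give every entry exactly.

Bivector images (products of the table entries): rho(e12) = rho(e1)rho(e2) = row 1: [I, 0]; row 2: [0, -I]; rho(e13) = rho(e1)rho(e3) = row 1: [0, -1]; row 2: [1, 0]; rho(e23) = rho(e2)rho(e3) = row 1: [0, I]; row 2: [I, 0].
M = (-1)*1 + (-3/2)*rho(e12) + (7/2)*rho(e13) + (-5/4)*rho(e23), summed entrywise (1 is the identity matrix):
Answer: row 1: [-1 - 3*I/2, -7/2 - 5*I/4]; row 2: [7/2 - 5*I/4, -1 + 3*I/2]


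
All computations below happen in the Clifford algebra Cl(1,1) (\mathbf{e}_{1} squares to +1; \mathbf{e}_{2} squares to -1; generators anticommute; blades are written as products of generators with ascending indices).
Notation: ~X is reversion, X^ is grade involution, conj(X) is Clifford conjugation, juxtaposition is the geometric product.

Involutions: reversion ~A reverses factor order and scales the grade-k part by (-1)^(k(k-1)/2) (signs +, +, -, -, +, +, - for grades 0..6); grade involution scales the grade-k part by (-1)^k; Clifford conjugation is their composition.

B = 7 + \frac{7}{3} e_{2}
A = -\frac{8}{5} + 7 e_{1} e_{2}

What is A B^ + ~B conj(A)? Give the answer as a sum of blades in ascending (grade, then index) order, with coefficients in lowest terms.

first term: -\frac{56}{5} + \frac{49}{3} e_{1} + \frac{56}{15} e_{2} + 49 e_{1} e_{2}
second term: -\frac{56}{5} - \frac{49}{3} e_{1} - \frac{56}{15} e_{2} - 49 e_{1} e_{2}
Answer: -\frac{112}{5}


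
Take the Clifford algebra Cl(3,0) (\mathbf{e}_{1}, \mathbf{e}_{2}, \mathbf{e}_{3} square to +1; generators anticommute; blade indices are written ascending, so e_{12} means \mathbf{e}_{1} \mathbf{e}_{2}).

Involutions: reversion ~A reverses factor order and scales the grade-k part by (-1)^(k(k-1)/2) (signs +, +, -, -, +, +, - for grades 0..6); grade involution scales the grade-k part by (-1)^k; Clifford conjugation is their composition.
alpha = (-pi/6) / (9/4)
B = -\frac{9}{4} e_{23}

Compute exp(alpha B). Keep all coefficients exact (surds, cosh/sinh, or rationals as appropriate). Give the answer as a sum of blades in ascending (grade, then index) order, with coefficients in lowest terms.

B^2 = (-\frac{9}{4})^2*(e_{23})^2 = \frac{81}{16}*(-1) = -\frac{81}{16} (a basis 2-blade squares to minus the product of its generators' squares).
B^2 = -\frac{81}{16} — circular case — the even/odd split gives cos and sin: l = \frac{9}{4}, alpha*l = - \frac{\pi}{6}, so exp(alpha B) = cos(- \frac{\pi}{6}) + (sin(- \frac{\pi}{6})/(\frac{9}{4}))*B = \frac{\sqrt{3}}{2} + (- \frac{2}{9})*B.
Answer: \frac{\sqrt{3}}{2} + \frac{1}{2} e_{23}


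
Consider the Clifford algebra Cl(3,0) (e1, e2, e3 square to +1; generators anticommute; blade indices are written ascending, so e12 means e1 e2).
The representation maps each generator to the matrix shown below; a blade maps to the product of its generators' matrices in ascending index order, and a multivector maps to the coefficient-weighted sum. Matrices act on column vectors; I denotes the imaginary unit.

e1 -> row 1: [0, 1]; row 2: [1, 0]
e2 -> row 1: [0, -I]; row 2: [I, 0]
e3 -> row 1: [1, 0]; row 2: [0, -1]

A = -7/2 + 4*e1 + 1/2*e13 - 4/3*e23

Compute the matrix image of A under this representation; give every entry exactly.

Bivector images (products of the table entries): rho(e13) = rho(e1)rho(e3) = row 1: [0, -1]; row 2: [1, 0]; rho(e23) = rho(e2)rho(e3) = row 1: [0, I]; row 2: [I, 0].
M = (-7/2)*1 + (4)*rho(e1) + (1/2)*rho(e13) + (-4/3)*rho(e23), summed entrywise (1 is the identity matrix):
Answer: row 1: [-7/2, 7/2 - 4*I/3]; row 2: [9/2 - 4*I/3, -7/2]


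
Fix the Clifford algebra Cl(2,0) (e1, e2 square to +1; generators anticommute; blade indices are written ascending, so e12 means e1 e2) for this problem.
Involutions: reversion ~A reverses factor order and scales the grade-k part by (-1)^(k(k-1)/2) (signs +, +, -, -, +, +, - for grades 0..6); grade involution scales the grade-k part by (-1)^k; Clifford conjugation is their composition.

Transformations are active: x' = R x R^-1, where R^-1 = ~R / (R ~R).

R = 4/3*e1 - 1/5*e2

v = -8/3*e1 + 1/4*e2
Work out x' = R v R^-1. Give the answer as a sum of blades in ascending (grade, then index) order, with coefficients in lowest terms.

~R = 4/3*e1 - 1/5*e2, and R ~R = 409/225, so R^-1 = ~R / (409/225).
R v = -649/180 - 1/5*e12
Answer: -3218/1227*e1 + 889/1636*e2


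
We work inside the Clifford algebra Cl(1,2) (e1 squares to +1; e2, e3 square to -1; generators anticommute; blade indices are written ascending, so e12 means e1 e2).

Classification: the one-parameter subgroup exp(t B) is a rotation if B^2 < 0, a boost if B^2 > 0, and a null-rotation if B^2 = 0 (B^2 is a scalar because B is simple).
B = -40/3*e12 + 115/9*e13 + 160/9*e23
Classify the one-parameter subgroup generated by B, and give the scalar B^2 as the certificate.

B^2 term by term: the squares give (-40/3)^2*(e12)^2 + (115/9)^2*(e13)^2 + (160/9)^2*(e23)^2 = 1600/9*(+1) + 13225/81*(+1) + 25600/81*(-1) = 25 (each basis 2-blade squares to minus the product of its generators' squares); cross terms between blades sharing an index anticommute and cancel. So B^2 = 25.
Answer: boost, certificate B^2 = 25. The invariant at work: B^2 = 25 is unchanged by conjugation, hence its sign classifies the subgroup whatever basis B is written in.


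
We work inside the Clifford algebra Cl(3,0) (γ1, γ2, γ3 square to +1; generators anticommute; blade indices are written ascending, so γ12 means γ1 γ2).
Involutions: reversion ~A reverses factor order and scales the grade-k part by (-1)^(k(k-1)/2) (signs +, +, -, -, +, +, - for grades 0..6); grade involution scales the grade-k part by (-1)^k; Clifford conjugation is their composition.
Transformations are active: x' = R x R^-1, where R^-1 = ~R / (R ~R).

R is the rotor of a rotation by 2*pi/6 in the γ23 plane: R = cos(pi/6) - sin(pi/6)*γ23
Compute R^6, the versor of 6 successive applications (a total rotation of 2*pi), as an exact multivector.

Because a rotor carries half the rotation angle, composing 6 copies of this γ23-plane rotor multiplies the phase: 6*(pi/6) = pi, hence R^6 = cos(pi) - sin(pi)*γ23.
cos(pi) = -1 and sin(pi) = 0, so R^6 = -1. The total rotation 2*pi is 1 full turn, so every vector returns to itself, yet the rotor is -1, on the OTHER sheet of the double cover (an odd number of 2*pi turns).
Answer: -1


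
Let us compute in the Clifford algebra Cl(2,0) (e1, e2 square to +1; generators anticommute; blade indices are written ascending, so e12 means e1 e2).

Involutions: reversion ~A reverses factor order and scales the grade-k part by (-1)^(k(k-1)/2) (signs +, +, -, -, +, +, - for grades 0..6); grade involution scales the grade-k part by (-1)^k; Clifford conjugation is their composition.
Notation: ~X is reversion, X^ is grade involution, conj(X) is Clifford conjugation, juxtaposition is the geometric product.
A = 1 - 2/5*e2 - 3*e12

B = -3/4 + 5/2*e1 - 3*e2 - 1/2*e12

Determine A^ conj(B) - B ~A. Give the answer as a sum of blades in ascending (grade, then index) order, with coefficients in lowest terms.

first term: 39/20 - 117/10*e1 - 24/5*e2 + 15/4*e12
second term: 39/20 + 117/10*e1 + 24/5*e2 - 15/4*e12
Answer: -117/5*e1 - 48/5*e2 + 15/2*e12


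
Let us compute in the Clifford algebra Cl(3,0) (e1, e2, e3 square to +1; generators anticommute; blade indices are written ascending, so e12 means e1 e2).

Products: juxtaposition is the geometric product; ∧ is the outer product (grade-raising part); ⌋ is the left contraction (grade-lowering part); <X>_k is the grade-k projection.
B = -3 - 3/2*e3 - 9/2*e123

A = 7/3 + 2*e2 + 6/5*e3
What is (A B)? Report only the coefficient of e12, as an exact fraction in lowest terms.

step 1: -44/5 - 6*e2 - 71/10*e3 - 27/5*e12 + 9*e13 - 3*e23 - 21/2*e123
Answer: -27/5


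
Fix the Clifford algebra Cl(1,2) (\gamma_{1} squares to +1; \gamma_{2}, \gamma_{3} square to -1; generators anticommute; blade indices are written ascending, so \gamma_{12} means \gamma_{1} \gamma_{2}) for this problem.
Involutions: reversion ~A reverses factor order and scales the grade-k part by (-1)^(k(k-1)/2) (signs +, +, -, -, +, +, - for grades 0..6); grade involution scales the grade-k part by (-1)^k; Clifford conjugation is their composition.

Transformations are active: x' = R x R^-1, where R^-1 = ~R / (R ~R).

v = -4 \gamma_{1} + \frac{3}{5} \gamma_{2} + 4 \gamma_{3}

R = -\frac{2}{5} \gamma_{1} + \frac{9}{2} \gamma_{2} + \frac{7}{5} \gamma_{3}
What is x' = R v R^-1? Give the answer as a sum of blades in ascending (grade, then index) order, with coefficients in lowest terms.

~R = -\frac{2}{5} \gamma_{1} + \frac{9}{2} \gamma_{2} + \frac{7}{5} \gamma_{3}, and R ~R = -\frac{441}{20}, so R^-1 = ~R / (-\frac{441}{20}).
R v = -\frac{67}{10} + \frac{444}{25} \gamma_{12} + 4 \gamma_{13} + \frac{429}{25} \gamma_{23}
Answer: \frac{8284}{2205} \gamma_{1} + \frac{523}{245} \gamma_{2} - \frac{992}{315} \gamma_{3}


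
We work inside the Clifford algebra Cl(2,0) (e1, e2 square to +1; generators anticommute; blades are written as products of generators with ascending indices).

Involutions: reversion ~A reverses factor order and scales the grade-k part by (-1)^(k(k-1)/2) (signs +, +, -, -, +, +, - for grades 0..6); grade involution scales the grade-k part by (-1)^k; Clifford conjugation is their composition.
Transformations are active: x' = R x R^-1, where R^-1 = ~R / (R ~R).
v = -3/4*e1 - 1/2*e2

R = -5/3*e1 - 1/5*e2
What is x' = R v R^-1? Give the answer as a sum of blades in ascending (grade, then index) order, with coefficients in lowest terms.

~R = -5/3*e1 - 1/5*e2, and R ~R = 634/225, so R^-1 = ~R / (634/225).
R v = 27/20 + 41/60*e1 e2
Answer: -537/634*e1 + 391/1268*e2


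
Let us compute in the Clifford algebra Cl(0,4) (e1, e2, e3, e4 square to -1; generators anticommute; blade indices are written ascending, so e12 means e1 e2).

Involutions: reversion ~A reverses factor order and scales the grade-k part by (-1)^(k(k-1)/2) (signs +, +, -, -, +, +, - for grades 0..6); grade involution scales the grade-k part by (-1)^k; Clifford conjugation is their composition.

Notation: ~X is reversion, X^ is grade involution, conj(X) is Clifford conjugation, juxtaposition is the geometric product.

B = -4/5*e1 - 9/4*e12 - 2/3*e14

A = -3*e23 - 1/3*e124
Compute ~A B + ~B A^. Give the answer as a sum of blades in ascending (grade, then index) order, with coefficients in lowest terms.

first term: -2/9*e2 + 3/4*e4 - 27/4*e13 + 4/15*e24 - 12/5*e123 - 2*e1234
second term: 2/9*e2 - 3/4*e4 + 27/4*e13 + 4/15*e24 + 12/5*e123 - 2*e1234
Answer: 8/15*e24 - 4*e1234


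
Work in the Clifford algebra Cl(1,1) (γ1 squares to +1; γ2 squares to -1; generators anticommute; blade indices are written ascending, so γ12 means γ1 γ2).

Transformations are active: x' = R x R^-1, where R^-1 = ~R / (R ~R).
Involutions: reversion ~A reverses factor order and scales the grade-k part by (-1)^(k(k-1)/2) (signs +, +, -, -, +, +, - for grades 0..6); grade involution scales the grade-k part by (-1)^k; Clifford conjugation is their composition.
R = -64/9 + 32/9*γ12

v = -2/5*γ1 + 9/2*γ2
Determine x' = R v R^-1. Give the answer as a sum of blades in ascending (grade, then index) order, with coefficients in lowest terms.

~R = -64/9 - 32/9*γ12, and R ~R = 1024/27, so R^-1 = ~R / (1024/27).
R v = -592/45*γ1 - 1376/45*γ2
Answer: 16/3*γ1 + 209/30*γ2


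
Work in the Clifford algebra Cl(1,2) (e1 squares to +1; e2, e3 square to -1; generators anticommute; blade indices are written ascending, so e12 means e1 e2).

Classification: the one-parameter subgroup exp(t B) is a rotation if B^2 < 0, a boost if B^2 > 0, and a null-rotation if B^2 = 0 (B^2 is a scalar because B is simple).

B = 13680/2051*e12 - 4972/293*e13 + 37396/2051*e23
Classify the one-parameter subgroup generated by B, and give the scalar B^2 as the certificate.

B^2 term by term: the squares give (13680/2051)^2*(e12)^2 + (-4972/293)^2*(e13)^2 + (37396/2051)^2*(e23)^2 = 187142400/4206601*(+1) + 24720784/85849*(+1) + 1398460816/4206601*(-1) = 0 (each basis 2-blade squares to minus the product of its generators' squares); cross terms between blades sharing an index anticommute and cancel. So B^2 = 0.
Answer: null-rotation, certificate B^2 = 0. The class reads off the invariant scalar 0 directly.


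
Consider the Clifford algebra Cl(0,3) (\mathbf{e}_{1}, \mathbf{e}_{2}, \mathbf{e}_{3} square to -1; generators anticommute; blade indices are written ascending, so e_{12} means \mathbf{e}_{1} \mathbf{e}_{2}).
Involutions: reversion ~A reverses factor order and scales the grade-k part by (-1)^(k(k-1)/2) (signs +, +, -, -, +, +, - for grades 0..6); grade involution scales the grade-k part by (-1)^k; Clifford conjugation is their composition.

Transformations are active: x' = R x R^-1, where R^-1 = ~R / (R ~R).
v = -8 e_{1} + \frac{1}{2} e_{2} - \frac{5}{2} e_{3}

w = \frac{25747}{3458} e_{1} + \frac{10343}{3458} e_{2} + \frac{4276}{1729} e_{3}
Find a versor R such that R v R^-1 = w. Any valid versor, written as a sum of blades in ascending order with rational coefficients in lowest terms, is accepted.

Take R = v + w = -\frac{1917}{3458} e_{1} + \frac{6036}{1729} e_{2} - \frac{93}{3458} e_{3}. Because q(v) = q(w) = -\frac{141}{2}, conjugation by R sends v exactly to w.
Answer: -\frac{1917}{3458} e_{1} + \frac{6036}{1729} e_{2} - \frac{93}{3458} e_{3}


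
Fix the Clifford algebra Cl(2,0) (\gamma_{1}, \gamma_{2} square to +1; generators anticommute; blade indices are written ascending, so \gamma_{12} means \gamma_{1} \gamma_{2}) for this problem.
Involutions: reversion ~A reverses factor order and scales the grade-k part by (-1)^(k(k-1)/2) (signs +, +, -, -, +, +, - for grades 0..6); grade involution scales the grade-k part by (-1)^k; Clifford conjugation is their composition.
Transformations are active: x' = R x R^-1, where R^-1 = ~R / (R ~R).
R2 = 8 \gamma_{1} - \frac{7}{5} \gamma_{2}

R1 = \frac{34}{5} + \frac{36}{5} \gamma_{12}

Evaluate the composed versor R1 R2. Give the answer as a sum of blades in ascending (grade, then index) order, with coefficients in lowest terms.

Distribute over the terms of R1 (each basis-blade product reordered to ascending indices, repeated generators contracted through their squares):
(\frac{34}{5}) R2 = \frac{272}{5} \gamma_{1} - \frac{238}{25} \gamma_{2}
(\frac{36}{5} \gamma_{12}) R2 = -\frac{252}{25} \gamma_{1} - \frac{288}{5} \gamma_{2}
Summing the partial products and collecting blades:
Answer: \frac{1108}{25} \gamma_{1} - \frac{1678}{25} \gamma_{2}


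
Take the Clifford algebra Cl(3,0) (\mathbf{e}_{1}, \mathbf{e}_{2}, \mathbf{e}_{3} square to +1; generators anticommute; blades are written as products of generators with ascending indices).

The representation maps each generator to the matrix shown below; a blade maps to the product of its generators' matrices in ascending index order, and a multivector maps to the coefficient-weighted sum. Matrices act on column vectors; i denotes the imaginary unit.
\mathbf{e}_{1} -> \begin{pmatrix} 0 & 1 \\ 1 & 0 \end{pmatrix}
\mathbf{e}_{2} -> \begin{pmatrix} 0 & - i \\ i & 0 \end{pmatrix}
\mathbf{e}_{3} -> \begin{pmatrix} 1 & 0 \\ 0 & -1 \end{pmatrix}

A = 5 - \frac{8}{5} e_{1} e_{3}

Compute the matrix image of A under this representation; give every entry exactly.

Bivector images (products of the table entries): rho(e_{1} e_{3}) = rho(\mathbf{e}_{1})rho(\mathbf{e}_{3}) = \begin{pmatrix} 0 & -1 \\ 1 & 0 \end{pmatrix}.
M = (5)*1 + (-\frac{8}{5})*rho(e_{1} e_{3}), summed entrywise (1 is the identity matrix):
Answer: \begin{pmatrix} 5 & \frac{8}{5} \\ - \frac{8}{5} & 5 \end{pmatrix}


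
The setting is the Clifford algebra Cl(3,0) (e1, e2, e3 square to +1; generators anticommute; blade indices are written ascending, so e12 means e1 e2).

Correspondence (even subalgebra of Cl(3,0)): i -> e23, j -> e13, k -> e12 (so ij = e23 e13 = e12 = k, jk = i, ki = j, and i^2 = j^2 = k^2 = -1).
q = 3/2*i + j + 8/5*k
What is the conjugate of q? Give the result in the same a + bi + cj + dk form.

In blades: q = 8/5*e12 + e13 + 3/2*e23.
Quaternion conjugation is reversion on the even subalgebra: the scalar is fixed and every grade-2 blade flips sign, giving -8/5*e12 - e13 - 3/2*e23; translating back:
Answer: -3/2*i - j - 8/5*k


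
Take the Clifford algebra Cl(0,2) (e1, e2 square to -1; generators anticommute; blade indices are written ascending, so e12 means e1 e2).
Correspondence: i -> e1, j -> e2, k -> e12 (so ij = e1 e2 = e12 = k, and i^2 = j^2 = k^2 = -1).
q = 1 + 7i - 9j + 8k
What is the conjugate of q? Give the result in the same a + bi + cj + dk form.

In blades: q = 1 + 7*e1 - 9*e2 + 8*e12.
Conjugation here is Clifford conjugation: the scalar is fixed and the grade-1 and grade-2 blades all flip sign, giving 1 - 7*e1 + 9*e2 - 8*e12; translating back:
Answer: 1 - 7i + 9j - 8k


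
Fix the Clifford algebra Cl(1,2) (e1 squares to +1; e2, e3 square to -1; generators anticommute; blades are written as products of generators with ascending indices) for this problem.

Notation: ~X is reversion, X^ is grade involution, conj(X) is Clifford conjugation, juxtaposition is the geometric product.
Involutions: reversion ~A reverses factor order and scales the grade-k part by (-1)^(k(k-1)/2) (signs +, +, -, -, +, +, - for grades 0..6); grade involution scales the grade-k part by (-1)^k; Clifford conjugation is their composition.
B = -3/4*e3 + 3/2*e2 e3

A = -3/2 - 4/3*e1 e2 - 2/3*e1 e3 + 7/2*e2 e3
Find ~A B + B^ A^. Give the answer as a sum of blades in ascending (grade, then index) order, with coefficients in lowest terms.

first term: 21/4 + 1/2*e1 - 21/8*e2 + 9/8*e3 + e1 e2 - 2*e1 e3 - 9/4*e2 e3 - e1 e2 e3
second term: -21/4 - 1/2*e1 + 21/8*e2 - 9/8*e3 + e1 e2 - 2*e1 e3 - 9/4*e2 e3 - e1 e2 e3
Answer: 2*e1 e2 - 4*e1 e3 - 9/2*e2 e3 - 2*e1 e2 e3


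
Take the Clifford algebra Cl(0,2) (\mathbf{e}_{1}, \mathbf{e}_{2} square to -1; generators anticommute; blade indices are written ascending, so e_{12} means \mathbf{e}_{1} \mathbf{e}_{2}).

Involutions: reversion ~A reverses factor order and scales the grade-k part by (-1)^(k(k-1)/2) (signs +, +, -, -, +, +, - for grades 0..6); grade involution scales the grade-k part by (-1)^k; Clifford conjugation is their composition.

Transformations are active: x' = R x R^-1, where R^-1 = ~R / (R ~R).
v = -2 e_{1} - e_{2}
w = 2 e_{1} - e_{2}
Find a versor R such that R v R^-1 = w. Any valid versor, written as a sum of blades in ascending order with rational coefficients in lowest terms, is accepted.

Take R = v + w = -2 e_{2}. Because q(v) = q(w) = -5, conjugation by R sends v exactly to w.
Answer: -2 e_{2}


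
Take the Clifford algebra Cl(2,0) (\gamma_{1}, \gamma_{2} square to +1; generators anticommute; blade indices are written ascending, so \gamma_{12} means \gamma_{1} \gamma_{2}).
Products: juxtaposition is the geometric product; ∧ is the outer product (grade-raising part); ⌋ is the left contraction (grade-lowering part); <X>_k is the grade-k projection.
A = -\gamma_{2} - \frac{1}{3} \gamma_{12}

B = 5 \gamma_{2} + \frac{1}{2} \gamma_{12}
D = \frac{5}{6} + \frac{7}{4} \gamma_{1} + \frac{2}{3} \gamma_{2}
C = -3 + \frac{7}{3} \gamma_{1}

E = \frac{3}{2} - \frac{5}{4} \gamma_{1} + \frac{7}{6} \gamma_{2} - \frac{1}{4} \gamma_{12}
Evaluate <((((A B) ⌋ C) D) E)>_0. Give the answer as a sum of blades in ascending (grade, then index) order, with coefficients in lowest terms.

step 1: -\frac{29}{6} - \frac{7}{6} \gamma_{1}
step 2: \frac{106}{9} - \frac{203}{18} \gamma_{1}
step 3: -\frac{2143}{216} + \frac{1211}{108} \gamma_{1} + \frac{212}{27} \gamma_{2} - \frac{203}{27} \gamma_{12}
step 4: -\frac{1751}{81} + \frac{58093}{2592} \gamma_{1} - \frac{7775}{648} \gamma_{2} + \frac{36545}{2592} \gamma_{12}
step 5: -\frac{1751}{81}
Answer: -\frac{1751}{81}


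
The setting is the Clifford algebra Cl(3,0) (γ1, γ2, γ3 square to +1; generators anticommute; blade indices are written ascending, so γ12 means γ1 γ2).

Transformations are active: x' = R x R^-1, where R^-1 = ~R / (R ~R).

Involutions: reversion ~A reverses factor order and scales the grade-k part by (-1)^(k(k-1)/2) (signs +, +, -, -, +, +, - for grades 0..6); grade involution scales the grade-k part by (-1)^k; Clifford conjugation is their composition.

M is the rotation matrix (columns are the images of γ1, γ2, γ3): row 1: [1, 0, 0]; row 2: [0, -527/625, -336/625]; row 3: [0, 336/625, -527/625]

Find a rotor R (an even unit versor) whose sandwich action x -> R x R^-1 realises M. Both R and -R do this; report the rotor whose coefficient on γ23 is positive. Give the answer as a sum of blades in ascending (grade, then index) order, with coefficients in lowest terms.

Method: write R = a + b12*γ12 + b13*γ13 + b23*γ23 with a^2 + b12^2 + b13^2 + b23^2 = 1 (so R^-1 = ~R). Expanding the columns R e_j ~R gives tr M = 4a^2 - 1 and, from the antisymmetric part, M21 - M12 = -4a*b12, M13 - M31 = 4a*b13, M32 - M23 = -4a*b23.
Here tr M = -429/625, so a^2 = (1 + tr M)/4 = 49/625 and a = ±7/25. Taking a = 7/25: M21 - M12 = 0, M13 - M31 = 0, M32 - M23 = 672/625, giving b12 = 0, b13 = 0, b23 = -24/25, i.e. R = 7/25 - 24/25*γ23.
Its γ23 coefficient is negative, so report the other preimage -R.
Answer: -7/25 + 24/25*γ23. Sheet selection: the two-to-one cover makes ±R indistinguishable at the matrix level (trace -429/625), so uniqueness comes from the required sign on γ23.


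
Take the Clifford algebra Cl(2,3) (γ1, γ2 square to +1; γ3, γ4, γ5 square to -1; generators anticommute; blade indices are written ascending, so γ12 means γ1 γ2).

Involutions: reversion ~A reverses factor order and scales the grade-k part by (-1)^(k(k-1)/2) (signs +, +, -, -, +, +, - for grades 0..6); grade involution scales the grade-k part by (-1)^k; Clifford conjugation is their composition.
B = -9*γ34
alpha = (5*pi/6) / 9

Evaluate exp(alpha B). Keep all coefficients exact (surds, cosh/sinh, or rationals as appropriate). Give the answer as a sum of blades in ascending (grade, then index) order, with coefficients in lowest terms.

B^2 = (-9)^2*(γ34)^2 = 81*(-1) = -81 (a basis 2-blade squares to minus the product of its generators' squares).
B^2 = -81 — since the square is negative, the closed form is circular: l = 9, alpha*l = 5*pi/6, so exp(alpha B) = cos(5*pi/6) + (sin(5*pi/6)/9)*B = -sqrt(3)/2 + (1/18)*B.
Answer: -sqrt(3)/2 - 1/2*γ34


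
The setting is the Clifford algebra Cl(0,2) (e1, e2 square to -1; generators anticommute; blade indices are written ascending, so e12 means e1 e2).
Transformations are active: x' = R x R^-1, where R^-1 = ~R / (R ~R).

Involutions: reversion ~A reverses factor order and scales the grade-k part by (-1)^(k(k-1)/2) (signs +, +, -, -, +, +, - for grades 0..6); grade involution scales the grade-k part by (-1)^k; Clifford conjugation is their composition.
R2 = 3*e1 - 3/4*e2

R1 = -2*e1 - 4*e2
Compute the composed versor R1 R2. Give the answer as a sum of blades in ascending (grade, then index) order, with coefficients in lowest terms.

Distribute over the terms of R1 (each basis-blade product reordered to ascending indices, repeated generators contracted through their squares):
(-2*e1) R2 = 6 + 3/2*e12
(-4*e2) R2 = -3 + 12*e12
Summing the partial products and collecting blades:
Answer: 3 + 27/2*e12


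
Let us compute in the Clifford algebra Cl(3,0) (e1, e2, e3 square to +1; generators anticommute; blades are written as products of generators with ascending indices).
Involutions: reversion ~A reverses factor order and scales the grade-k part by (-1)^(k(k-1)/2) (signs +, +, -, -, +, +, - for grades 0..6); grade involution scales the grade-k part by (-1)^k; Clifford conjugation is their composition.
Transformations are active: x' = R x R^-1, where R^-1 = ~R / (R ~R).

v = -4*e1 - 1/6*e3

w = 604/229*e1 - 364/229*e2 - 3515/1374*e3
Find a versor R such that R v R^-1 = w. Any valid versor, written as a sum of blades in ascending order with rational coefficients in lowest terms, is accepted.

Construction: equal norms (both 577/36) license R = v + w = -312/229*e1 - 364/229*e2 - 624/229*e3 — nothing changes along that direction, while (v - w)/2 changes sign, so v maps onto w.
Answer: -312/229*e1 - 364/229*e2 - 624/229*e3


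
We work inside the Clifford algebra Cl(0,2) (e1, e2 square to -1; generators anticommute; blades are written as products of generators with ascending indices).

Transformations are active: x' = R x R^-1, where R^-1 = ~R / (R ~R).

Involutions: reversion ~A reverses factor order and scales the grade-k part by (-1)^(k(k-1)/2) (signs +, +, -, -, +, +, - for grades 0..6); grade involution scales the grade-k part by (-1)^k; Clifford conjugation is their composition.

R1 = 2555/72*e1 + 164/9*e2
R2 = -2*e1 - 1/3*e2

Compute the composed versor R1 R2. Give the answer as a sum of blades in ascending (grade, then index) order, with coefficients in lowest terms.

Distribute over the terms of R1 (each basis-blade product reordered to ascending indices, repeated generators contracted through their squares):
(2555/72*e1) R2 = 2555/36 - 2555/216*e1 e2
(164/9*e2) R2 = 164/27 + 328/9*e1 e2
Summing the partial products and collecting blades:
Answer: 8321/108 + 5317/216*e1 e2


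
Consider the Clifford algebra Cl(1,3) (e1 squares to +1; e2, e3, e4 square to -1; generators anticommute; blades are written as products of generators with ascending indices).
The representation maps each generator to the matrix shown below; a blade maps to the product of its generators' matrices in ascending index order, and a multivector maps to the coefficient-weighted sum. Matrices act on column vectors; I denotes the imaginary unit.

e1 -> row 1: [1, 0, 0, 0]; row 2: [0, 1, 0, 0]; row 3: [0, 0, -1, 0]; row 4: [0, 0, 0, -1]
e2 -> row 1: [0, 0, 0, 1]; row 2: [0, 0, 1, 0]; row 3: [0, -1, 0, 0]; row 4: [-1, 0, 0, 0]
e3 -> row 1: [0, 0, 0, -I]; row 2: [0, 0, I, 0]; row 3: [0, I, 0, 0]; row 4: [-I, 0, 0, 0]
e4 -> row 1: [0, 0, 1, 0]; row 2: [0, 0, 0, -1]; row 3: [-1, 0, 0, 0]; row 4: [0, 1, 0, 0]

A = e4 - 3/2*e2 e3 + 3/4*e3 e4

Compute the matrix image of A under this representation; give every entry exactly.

Bivector images (products of the table entries): rho(e2 e3) = rho(e2)rho(e3) = row 1: [-I, 0, 0, 0]; row 2: [0, I, 0, 0]; row 3: [0, 0, -I, 0]; row 4: [0, 0, 0, I]; rho(e3 e4) = rho(e3)rho(e4) = row 1: [0, -I, 0, 0]; row 2: [-I, 0, 0, 0]; row 3: [0, 0, 0, -I]; row 4: [0, 0, -I, 0].
M = (1)*rho(e4) + (-3/2)*rho(e2 e3) + (3/4)*rho(e3 e4), summed entrywise:
Answer: row 1: [3*I/2, -3*I/4, 1, 0]; row 2: [-3*I/4, -3*I/2, 0, -1]; row 3: [-1, 0, 3*I/2, -3*I/4]; row 4: [0, 1, -3*I/4, -3*I/2]
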